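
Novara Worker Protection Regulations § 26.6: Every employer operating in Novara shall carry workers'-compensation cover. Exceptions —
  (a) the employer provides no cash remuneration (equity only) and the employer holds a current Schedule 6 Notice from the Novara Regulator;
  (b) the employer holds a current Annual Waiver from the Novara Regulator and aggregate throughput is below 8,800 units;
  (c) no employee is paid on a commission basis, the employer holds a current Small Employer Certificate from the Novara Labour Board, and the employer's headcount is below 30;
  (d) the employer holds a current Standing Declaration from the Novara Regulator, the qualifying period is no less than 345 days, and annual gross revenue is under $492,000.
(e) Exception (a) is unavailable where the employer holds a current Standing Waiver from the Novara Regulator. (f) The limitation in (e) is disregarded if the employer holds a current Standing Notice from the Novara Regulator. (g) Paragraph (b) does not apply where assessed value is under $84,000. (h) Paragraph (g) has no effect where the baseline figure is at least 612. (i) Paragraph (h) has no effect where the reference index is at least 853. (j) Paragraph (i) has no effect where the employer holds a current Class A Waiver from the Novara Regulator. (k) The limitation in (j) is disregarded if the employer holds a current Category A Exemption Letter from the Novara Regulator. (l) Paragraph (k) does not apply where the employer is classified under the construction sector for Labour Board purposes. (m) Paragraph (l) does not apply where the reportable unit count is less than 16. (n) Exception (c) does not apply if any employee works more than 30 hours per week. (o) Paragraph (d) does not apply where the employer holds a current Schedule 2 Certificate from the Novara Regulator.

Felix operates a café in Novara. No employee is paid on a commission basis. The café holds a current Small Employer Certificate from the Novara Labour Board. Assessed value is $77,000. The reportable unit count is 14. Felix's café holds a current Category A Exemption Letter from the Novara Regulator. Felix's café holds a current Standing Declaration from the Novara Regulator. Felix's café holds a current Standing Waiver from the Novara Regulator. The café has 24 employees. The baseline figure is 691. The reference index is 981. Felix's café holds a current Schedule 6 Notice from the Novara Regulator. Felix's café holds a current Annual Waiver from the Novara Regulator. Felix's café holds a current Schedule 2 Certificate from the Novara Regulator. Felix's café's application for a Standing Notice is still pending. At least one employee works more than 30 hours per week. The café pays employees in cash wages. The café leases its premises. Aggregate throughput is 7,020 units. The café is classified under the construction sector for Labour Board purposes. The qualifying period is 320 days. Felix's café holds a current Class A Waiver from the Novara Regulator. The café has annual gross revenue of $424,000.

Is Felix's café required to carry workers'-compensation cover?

Yes — Felix's café must carry workers'-compensation cover.

Exception (a) does not apply: employees are paid cash wages.
Exception (b) is satisfied on its face — a current Annual Waiver is held; aggregate throughput is 7,020 units, below the 8,800 units limit. Turning to paragraphs (g)–(m): (g) applies — assessed value is $77,000, under the $84,000 limit. (h) operates (the baseline figure is 691, meeting the 612 threshold), but is displaced by (i): (i) operates against (h): the reference index is 981, meeting the 853 threshold. (j) operates (a current Class A Waiver is held), but is itself disapplied by (k): (k) applies — a current Category A Exemption Letter is held. (l) would limit (k) — the café is classified under the construction sector — but (m) sets (l) aside: (m) operates against (l): the reportable unit count is 14, less than the 16 limit. (b) is therefore removed.
Exception (c): no employee is paid on commission; a current Small Employer Certificate is held; the employer's headcount is 24, below the 30 limit — every condition holds. Turning to paragraph (n): (n) operates — at least one employee exceeds 30 hours/week. So (c) is unavailable.
Exception (d) requires that the qualifying period is no less than 345 days; but the qualifying period is 320 days, short of 345 days, so (d) is unavailable.
No exception applies. The general rule governs.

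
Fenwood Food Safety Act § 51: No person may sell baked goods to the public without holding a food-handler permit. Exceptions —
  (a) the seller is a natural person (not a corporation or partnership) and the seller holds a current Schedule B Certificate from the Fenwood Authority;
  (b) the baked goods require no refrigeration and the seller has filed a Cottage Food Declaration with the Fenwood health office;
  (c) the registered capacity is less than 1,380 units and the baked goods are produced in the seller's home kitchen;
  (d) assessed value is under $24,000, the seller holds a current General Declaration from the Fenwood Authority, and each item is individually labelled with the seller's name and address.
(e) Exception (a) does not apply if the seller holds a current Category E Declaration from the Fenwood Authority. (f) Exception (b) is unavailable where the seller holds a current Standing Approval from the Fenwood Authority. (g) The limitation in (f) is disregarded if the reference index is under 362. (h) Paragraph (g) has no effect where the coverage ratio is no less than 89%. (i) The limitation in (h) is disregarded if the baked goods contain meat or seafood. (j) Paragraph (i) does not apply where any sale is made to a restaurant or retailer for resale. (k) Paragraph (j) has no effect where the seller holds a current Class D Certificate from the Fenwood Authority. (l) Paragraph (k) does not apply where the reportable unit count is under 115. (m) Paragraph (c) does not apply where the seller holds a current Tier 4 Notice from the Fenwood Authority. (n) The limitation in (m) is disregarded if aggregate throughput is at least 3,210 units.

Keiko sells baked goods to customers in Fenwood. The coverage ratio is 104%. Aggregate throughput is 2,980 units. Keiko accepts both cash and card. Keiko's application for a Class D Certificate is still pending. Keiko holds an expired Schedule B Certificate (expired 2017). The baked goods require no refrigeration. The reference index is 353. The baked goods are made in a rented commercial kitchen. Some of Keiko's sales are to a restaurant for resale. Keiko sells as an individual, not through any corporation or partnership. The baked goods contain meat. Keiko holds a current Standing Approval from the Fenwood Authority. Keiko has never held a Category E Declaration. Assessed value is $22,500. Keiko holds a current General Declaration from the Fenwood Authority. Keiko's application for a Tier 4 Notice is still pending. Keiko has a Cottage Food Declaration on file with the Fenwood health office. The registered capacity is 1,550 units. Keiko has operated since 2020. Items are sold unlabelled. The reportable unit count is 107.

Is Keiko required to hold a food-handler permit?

Yes — Keiko must hold a food-handler permit.

Exception (a) fails — the Schedule B Certificate is not current.
Exception (b)'s conditions are all satisfied: the baked goods are shelf-stable; a Cottage Food Declaration is on file. But applying paragraphs (f)–(l): (f) applies — a current Standing Approval is held. (g) would limit (f) — the reference index is 353, under the 362 limit — but (h) sets (g) aside: (h) is triggered — the coverage ratio is 104%, meeting the 89% threshold. (i) is engaged (the baked goods contain meat), but is displaced by (j): (j) operates — some sales are to a restaurant for resale. (k) does not operate here (there is no Class D Certificate in force), so (j) stands. So (b) is unavailable.
Exception (c) fails — the registered capacity is 1,550 units, not less than 1,380 units.
Exception (d) requires that each item is individually labelled with the seller's name and address; but items are sold unlabelled, so (d) is unavailable.
No exception displaces § 51.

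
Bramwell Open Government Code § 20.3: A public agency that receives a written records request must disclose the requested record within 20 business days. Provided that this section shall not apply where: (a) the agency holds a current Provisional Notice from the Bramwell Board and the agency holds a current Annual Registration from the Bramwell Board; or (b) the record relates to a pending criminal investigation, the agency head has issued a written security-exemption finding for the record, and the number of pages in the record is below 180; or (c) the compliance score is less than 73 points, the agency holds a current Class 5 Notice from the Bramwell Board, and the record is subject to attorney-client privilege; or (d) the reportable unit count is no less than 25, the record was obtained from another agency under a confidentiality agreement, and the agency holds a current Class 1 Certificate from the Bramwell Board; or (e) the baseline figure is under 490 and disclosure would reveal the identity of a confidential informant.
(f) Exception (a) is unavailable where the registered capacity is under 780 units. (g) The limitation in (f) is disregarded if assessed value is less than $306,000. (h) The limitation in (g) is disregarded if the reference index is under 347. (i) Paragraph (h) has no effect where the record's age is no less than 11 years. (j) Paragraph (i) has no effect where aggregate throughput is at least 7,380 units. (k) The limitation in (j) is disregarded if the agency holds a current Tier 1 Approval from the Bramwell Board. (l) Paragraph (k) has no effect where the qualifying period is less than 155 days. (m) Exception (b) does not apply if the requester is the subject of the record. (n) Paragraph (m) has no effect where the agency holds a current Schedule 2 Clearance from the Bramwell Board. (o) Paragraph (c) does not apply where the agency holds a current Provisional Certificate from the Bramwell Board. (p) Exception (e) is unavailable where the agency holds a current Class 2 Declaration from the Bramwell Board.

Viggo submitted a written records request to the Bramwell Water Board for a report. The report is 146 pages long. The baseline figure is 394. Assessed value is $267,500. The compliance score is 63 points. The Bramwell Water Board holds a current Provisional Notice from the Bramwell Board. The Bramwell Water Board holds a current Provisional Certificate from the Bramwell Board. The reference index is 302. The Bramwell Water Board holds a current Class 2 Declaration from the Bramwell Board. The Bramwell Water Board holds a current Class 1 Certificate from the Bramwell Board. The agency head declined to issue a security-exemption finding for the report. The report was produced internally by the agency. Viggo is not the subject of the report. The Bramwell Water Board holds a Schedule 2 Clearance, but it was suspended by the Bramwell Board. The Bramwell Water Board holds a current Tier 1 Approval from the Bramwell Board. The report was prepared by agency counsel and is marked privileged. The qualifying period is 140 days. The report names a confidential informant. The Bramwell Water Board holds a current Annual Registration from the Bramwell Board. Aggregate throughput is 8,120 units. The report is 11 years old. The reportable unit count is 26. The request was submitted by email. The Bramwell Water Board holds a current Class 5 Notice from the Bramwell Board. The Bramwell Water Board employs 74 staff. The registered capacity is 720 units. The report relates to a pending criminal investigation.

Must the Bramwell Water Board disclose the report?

Exception (a) is satisfied on its face — a current Provisional Notice is held; a current Annual Registration is held. Turning to paragraphs (f)–(l): (f) operates — the registered capacity is 720 units, under the 780 units limit. (g) would limit (f) — assessed value is $267,500, less than the $306,000 limit — but (h) sets (g) aside: (h) is triggered — the reference index is 302, under the 347 limit. (i) would limit (h) — the record's age is 11 years, meeting the 11 years threshold — but (j) sets (i) aside: (j) operates against (i): aggregate throughput is 8,120 units, meeting the 7,380 units threshold. (k) is triggered (a current Tier 1 Approval is held), but is set aside by (l): (l) is engaged — the qualifying period is 140 days, less than the 155 days limit. So (a) is unavailable.
Exception (b) does not apply: the agency head declined to issue a security-exemption finding.
Exception (c): the compliance score is 63 points, less than the 73 points limit; a current Class 5 Notice is held; the report is privileged — every condition holds. But applying paragraph (o): (o) operates — a current Provisional Certificate is held. (c) is therefore removed.
Exception (d) does not apply: the report was produced internally.
Exception (e)'s conditions are all satisfied: the baseline figure is 394, under the 490 limit; the report names a confidential informant. But: (p) operates against (e): a current Class 2 Declaration is held. So (e) is unavailable.
No exception displaces § 20.3.

Yes — the Bramwell Water Board must disclose the report.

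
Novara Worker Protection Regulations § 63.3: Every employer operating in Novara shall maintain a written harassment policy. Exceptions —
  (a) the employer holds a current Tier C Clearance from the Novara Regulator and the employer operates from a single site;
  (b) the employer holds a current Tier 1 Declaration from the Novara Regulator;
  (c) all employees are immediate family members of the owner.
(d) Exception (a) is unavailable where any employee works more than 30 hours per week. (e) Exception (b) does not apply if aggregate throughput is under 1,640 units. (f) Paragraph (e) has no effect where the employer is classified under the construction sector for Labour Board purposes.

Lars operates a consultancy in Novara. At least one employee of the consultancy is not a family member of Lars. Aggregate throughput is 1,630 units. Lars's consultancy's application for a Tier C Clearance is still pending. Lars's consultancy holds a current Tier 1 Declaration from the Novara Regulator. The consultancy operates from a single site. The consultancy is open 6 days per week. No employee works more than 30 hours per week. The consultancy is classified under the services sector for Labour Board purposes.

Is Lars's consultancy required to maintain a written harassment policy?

Yes — Lars's consultancy must maintain a written harassment policy.

Exception (a) requires that the employer holds a current Tier C Clearance from the Novara Regulator; but no current Tier C Clearance is held, so (a) is unavailable.
Exception (b): a current Tier 1 Declaration is held — every condition holds. But applying paragraphs (e)–(f): (e) applies — aggregate throughput is 1,630 units, under the 1,640 units limit. (f), which would lift (e), does not operate here — the consultancy is classified under the services sector. So (b) is unavailable.
Exception (c) fails — at least one employee is not a family member.
No exception applies. The general rule governs.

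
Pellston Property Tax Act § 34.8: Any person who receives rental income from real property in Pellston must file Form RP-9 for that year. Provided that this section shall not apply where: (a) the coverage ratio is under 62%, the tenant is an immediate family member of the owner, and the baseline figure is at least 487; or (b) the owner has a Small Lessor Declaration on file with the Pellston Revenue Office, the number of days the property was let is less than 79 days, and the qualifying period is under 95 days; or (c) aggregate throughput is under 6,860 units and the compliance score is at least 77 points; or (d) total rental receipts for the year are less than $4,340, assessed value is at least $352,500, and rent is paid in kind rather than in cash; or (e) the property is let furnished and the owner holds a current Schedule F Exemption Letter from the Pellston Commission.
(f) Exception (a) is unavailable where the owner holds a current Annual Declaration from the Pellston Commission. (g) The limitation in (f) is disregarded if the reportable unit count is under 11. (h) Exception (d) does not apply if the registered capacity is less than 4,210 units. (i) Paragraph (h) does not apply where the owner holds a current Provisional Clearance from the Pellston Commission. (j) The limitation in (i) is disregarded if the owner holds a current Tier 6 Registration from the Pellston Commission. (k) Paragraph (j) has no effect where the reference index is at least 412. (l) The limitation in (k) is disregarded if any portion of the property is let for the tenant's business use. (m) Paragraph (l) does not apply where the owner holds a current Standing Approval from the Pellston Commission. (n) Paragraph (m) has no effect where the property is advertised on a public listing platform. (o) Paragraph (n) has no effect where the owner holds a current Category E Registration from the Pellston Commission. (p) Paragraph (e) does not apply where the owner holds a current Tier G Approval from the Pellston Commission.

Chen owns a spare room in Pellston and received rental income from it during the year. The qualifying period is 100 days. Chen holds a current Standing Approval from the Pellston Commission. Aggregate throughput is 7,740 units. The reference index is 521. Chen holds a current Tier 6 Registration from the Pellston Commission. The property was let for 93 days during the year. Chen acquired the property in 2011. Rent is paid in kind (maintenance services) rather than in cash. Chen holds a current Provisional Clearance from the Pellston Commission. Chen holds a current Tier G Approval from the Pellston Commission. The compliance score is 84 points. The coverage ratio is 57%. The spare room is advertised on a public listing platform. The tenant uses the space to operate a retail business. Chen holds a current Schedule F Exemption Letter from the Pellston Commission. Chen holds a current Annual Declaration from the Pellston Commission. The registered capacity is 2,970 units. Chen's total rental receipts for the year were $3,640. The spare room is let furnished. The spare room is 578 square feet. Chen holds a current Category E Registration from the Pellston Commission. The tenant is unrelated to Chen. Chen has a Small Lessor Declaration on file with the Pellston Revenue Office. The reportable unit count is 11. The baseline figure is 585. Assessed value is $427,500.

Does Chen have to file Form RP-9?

No — exception (d) applies; Chen is not required to file Form RP-9.

Exception (a) fails — the tenant is unrelated to the owner.
Exception (b) fails — the number of days the property was let is 93 days, not less than 79 days.
Exception (c) does not apply: aggregate throughput is 7,740 units, not under 6,860 units.
Exception (d) is satisfied on its face — total rental receipts for the year are $3,640, less than the $4,340 limit; assessed value is $427,500, meeting the $352,500 threshold; rent is paid in kind. Under paragraphs (h)–(o): (h) would limit (d) — the registered capacity is 2,970 units, less than the 4,210 units limit — but (i) sets (h) aside: (i) operates against (h): a current Provisional Clearance is held. (j) would limit (i) — a current Tier 6 Registration is held — but (k) sets (j) aside: (k) operates against (j): the reference index is 521, meeting the 412 threshold. (l) is triggered (the space is let for business use), but is overridden by (m): (m) operates against (l): a current Standing Approval is held. (n) would limit (m) — the property is publicly advertised — but (o) sets (n) aside: (o) operates against (n): a current Category E Registration is held. (d) remains available.
Exception (e): the property is let furnished; a current Schedule F Exemption Letter is held — every condition holds. But: (p) operates against (e): a current Tier G Approval is held. (e) is therefore removed.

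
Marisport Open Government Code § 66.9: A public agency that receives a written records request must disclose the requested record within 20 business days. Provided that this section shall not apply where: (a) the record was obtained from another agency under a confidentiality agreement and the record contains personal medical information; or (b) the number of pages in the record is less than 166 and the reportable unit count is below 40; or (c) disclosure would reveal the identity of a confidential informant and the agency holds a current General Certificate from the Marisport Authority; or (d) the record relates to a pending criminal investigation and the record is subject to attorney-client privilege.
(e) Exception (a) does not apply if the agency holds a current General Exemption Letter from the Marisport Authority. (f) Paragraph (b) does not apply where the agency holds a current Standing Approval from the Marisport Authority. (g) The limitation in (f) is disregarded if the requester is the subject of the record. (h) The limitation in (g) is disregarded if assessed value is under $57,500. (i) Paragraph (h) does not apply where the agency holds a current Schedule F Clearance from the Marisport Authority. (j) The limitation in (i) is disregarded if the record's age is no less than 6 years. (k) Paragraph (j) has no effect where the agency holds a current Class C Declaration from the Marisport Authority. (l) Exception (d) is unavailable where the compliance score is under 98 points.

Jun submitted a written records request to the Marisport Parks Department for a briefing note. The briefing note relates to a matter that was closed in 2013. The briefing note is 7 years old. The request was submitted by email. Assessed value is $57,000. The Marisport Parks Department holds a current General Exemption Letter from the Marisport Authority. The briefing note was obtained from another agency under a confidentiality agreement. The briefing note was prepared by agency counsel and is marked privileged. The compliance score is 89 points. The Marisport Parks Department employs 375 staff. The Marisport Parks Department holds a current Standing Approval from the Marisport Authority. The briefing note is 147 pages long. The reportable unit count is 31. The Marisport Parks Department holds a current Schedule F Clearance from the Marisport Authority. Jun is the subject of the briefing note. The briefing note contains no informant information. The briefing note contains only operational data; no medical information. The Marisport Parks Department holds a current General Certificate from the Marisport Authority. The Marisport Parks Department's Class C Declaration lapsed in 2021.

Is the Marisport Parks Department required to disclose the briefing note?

Yes — the Marisport Parks Department must disclose the briefing note.

Exception (a) fails — the briefing note contains only operational data.
Exception (b): the number of pages in the record is 147, less than the 166 limit; the reportable unit count is 31, below the 40 limit — every condition holds. Turning to paragraphs (f)–(k): (f) operates against (b): a current Standing Approval is held. (g) is triggered (Jun is the subject of the briefing note), but yields to (h): (h) operates against (g): assessed value is $57,000, under the $57,500 limit. (i) operates (a current Schedule F Clearance is held), but is overridden by (j): (j) operates — the record's age is 7 years, meeting the 6 years threshold. (k) is inapplicable (no current Class C Declaration is held), so (j) stands. Exception (b) does not apply.
Exception (c) requires that disclosure would reveal the identity of a confidential informant; but the briefing note contains no informant information, so (c) is unavailable.
Exception (d) requires that the record relates to a pending criminal investigation; but the briefing note relates to a closed matter, so (d) is unavailable.
No exception applies. The general rule governs.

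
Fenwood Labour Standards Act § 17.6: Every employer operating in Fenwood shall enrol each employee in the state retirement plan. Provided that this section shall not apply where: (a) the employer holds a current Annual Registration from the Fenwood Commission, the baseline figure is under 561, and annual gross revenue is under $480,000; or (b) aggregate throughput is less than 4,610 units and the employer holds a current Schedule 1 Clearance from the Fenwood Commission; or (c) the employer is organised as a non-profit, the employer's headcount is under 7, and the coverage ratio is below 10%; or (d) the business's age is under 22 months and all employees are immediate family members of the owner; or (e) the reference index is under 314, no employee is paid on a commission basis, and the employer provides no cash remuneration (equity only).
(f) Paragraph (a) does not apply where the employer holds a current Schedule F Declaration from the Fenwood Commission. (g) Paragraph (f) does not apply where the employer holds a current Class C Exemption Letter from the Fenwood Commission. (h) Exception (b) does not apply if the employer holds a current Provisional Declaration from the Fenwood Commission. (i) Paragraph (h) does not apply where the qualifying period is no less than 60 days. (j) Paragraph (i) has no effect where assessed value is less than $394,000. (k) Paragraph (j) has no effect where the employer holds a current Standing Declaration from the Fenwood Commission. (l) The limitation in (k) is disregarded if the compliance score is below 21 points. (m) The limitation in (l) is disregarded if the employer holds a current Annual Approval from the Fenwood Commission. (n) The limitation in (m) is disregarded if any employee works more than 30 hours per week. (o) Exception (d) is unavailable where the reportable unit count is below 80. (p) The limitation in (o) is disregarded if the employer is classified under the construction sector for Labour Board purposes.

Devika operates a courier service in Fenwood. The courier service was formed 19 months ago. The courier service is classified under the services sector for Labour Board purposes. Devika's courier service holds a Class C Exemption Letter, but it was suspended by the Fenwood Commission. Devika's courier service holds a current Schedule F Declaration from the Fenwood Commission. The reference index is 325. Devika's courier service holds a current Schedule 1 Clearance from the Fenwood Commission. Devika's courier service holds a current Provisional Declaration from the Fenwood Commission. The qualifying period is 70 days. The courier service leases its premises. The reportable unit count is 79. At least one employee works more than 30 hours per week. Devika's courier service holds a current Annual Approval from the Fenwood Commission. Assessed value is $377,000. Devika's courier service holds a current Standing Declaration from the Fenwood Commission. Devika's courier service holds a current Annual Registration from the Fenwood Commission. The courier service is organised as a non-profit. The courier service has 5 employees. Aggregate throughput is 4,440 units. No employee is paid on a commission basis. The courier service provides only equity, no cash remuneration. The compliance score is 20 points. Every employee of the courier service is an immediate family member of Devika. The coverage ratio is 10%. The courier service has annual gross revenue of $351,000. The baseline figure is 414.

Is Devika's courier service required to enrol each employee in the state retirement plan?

Yes — Devika's courier service must enrol each employee in the state retirement plan.

Exception (a) is satisfied on its face — a current Annual Registration is held; the baseline figure is 414, under the 561 limit; annual gross revenue is $351,000, under the $480,000 limit. But: (f) is engaged — a current Schedule F Declaration is held. (g), which would lift (f), is not engaged — the Class C Exemption Letter is not current. So (a) is unavailable.
Exception (b)'s conditions are all satisfied: aggregate throughput is 4,440 units, less than the 4,610 units limit; a current Schedule 1 Clearance is held. However, paragraphs (h)–(n) must be considered: (h) operates against (b): a current Provisional Declaration is held. (i) would limit (h) — the qualifying period is 70 days, meeting the 60 days threshold — but (j) sets (i) aside: (j) operates — assessed value is $377,000, less than the $394,000 limit. (k) is engaged (a current Standing Declaration is held), but yields to (l): (l) operates against (k): the compliance score is 20 points, below the 21 points limit. (m) would limit (l) — a current Annual Approval is held — but (n) sets (m) aside: (n) operates against (m): at least one employee exceeds 30 hours/week. Exception (b) does not apply.
Exception (c) fails — the coverage ratio is 10%, not below 10%.
Exception (d): the business's age is 19 months, under the 22 months limit; every employee is an immediate family member — every condition holds. However, paragraphs (o)–(p) must be considered: (o) operates against (d): the reportable unit count is 79, below the 80 limit. (p), which would lift (o), is inapplicable — the courier service is classified under the services sector. So (d) is unavailable.
Exception (e) does not apply: the reference index is 325, not under 314.
No exception displaces § 17.6.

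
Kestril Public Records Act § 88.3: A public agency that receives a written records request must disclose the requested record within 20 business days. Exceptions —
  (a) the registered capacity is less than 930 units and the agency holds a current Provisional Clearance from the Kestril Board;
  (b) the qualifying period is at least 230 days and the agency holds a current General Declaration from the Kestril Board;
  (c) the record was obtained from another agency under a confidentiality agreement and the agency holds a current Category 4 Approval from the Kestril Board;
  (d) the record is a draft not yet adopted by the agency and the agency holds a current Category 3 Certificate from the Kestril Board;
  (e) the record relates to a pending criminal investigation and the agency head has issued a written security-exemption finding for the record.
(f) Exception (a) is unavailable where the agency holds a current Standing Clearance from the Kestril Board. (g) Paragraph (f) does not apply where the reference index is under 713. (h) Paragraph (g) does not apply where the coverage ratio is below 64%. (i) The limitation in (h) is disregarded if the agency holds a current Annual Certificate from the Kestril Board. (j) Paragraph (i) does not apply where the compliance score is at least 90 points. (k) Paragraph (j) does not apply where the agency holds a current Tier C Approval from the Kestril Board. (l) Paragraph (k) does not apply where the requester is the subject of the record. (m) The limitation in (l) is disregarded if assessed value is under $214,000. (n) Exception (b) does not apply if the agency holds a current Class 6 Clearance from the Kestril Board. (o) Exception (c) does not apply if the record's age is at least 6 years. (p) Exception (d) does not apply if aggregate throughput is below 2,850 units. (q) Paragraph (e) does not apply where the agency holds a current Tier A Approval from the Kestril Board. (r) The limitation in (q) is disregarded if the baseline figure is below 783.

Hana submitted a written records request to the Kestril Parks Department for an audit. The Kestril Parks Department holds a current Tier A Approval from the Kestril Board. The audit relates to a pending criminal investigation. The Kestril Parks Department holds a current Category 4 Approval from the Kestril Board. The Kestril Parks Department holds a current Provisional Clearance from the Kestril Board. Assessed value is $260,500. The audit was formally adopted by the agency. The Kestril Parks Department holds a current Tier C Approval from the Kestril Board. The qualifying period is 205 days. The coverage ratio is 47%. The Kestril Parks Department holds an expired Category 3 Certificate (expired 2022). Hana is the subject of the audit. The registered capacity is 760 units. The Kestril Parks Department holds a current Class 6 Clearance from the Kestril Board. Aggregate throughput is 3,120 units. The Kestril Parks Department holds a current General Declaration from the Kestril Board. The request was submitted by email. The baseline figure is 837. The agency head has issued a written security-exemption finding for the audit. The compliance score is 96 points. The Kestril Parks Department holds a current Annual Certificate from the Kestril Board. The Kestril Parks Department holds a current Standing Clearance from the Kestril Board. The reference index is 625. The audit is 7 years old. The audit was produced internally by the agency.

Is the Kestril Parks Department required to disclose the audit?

All of (a)'s requirements are met (the registered capacity is 760 units, less than the 930 units limit; a current Provisional Clearance is held). But: (f) operates against (a): a current Standing Clearance is held. (g) would limit (f) — the reference index is 625, under the 713 limit — but (h) sets (g) aside: (h) is engaged — the coverage ratio is 47%, below the 64% limit. (i) is triggered (a current Annual Certificate is held), but is overridden by (j): (j) operates — the compliance score is 96 points, meeting the 90 points threshold. (k) would limit (j) — a current Tier C Approval is held — but (l) sets (k) aside: (l) is engaged — Hana is the subject of the audit. (m) is not engaged (assessed value is $260,500, not under $214,000), so (l) stands. Exception (a) does not apply.
Exception (b) does not apply: the qualifying period is 205 days, short of 230 days.
Exception (c) fails — the audit was produced internally.
Exception (d) requires that the record is a draft not yet adopted by the agency; but the audit has been formally adopted, so (d) is unavailable.
All of (e)'s requirements are met (the audit relates to a pending investigation; a written security-exemption finding has been issued). But applying paragraphs (q)–(r): (q) operates against (e): a current Tier A Approval is held. (r) is not triggered (the baseline figure is 837, not below 783), so (q) stands. So (e) is unavailable.
No exception displaces § 88.3.

Yes — the Kestril Parks Department must disclose the audit.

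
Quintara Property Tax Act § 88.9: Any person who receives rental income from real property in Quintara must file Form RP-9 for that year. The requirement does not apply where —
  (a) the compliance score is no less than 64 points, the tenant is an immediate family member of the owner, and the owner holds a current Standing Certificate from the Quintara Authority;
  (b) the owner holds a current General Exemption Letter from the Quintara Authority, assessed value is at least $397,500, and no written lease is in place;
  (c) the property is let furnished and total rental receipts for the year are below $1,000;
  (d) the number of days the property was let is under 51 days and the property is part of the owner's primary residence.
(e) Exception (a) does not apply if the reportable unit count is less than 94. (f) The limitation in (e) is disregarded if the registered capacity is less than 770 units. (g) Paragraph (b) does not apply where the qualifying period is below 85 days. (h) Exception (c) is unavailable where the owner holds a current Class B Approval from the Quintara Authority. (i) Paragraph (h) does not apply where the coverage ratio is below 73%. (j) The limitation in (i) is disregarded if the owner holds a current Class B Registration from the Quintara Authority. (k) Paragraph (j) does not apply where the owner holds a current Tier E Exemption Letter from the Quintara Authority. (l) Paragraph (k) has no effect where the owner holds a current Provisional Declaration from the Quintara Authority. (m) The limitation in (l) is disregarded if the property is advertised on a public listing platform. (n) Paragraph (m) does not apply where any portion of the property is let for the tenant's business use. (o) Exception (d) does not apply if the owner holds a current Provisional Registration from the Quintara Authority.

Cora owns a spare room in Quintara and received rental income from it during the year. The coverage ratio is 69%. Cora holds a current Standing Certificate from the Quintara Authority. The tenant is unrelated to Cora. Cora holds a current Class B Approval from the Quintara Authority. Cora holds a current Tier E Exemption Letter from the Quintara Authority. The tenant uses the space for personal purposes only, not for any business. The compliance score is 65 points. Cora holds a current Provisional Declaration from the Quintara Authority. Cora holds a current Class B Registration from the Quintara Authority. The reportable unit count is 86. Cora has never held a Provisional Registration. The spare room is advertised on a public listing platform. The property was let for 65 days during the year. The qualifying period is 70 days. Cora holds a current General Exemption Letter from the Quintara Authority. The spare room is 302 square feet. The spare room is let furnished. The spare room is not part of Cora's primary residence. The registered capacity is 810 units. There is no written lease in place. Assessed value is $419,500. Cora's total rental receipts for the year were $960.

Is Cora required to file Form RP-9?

No — exception (c) applies; Cora is not required to file Form RP-9.

Exception (a) fails — the tenant is unrelated to the owner.
Exception (b): a current General Exemption Letter is held; assessed value is $419,500, meeting the $397,500 threshold; there is no written lease — every condition holds. But: (g) operates against (b): the qualifying period is 70 days, below the 85 days limit. (b) is therefore removed.
Exception (c): the property is let furnished; total rental receipts for the year are $960, below the $1,000 limit — every condition holds. As to paragraphs (h)–(n): (h) is engaged (a current Class B Approval is held), but is set aside by (i): (i) applies — the coverage ratio is 69%, below the 73% limit. (j) would limit (i) — a current Class B Registration is held — but (k) sets (j) aside: (k) applies — a current Tier E Exemption Letter is held. (l) applies (a current Provisional Declaration is held), but yields to (m): (m) operates against (l): the property is publicly advertised. (n), which would lift (m), is not triggered — the space is used for personal purposes only. (c) remains available.
Exception (d) does not apply: the number of days the property was let is 65 days, not under 51 days.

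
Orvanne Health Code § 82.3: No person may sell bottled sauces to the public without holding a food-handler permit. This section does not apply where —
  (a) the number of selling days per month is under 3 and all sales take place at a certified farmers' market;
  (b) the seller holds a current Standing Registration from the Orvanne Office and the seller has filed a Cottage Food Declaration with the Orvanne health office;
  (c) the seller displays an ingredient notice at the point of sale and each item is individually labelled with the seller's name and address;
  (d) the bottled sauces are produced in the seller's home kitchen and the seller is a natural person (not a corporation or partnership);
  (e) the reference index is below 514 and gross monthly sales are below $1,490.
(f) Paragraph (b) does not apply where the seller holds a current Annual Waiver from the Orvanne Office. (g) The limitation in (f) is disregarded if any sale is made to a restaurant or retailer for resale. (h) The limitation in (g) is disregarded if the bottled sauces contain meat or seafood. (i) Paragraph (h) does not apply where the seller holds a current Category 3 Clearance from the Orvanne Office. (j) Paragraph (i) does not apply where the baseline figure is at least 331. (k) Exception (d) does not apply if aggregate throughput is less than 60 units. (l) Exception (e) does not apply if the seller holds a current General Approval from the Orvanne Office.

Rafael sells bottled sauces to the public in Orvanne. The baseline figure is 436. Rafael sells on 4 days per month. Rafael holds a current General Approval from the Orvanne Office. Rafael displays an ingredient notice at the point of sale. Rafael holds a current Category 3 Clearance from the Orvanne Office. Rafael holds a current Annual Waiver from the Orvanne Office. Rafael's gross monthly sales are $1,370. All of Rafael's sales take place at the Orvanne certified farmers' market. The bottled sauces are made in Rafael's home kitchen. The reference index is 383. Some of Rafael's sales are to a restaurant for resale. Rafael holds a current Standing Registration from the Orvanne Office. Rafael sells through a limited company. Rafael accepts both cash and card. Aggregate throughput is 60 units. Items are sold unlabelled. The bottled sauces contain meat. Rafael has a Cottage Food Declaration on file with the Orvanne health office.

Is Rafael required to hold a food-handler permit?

Yes — Rafael must hold a food-handler permit.

Exception (a) does not apply: the number of selling days per month is 4, not under 3.
Exception (b): a current Standing Registration is held; a Cottage Food Declaration is on file — every condition holds. But applying paragraphs (f)–(j): (f) operates against (b): a current Annual Waiver is held. (g) would limit (f) — some sales are to a restaurant for resale — but (h) sets (g) aside: (h) is engaged — the bottled sauces contain meat. (i) operates (a current Category 3 Clearance is held), but is itself disapplied by (j): (j) applies — the baseline figure is 436, meeting the 331 threshold. (b) is therefore removed.
Exception (c) fails — items are sold unlabelled.
Exception (d) requires that the seller is a natural person (not a corporation or partnership); but the seller operates through a limited company, so (d) is unavailable.
Exception (e)'s conditions are all satisfied: the reference index is 383, below the 514 limit; gross monthly sales are $1,370, below the $1,490 limit. But: (l) is triggered — a current General Approval is held. (e) is therefore removed.
No exception displaces § 82.3.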